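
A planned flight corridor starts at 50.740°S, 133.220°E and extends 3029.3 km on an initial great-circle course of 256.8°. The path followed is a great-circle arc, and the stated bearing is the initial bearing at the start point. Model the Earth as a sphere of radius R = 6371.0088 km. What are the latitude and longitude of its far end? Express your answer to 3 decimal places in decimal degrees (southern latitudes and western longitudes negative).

latitude -48.986°, longitude 90.445°

δ = 3029.3/6371.0088 = 0.475482 rad (27.2431°).
Start latitude φ₁ = -0.885580 rad; initial bearing θ = 4.482006 rad.
Destination latitude: φ₂ = arcsin( sin φ₁ cos δ + cos φ₁ sin δ cos θ ) = arcsin(-0.754545) = -48.986°.
For the longitude increment, Δλ = atan2( sin θ sin δ cos φ₁, cos δ − sin φ₁ sin φ₂ ) = atan2(-0.282039, 0.304842) = -42.775°.
Hence λ₂ = 133.220° + -42.775° = 90.445°.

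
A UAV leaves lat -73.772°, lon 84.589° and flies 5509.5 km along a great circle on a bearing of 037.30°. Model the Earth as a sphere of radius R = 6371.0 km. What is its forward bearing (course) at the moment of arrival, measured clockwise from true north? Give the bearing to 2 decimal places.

Angular distance δ = d/R = 5509.5 / 6371 = 0.864778 rad.
Start latitude φ₁ = -1.287564 rad; initial bearing θ = 0.651008 rad.
Applying the spherical law of cosines for sides, sin φ₂ = sin φ₁ cos δ + cos φ₁ sin δ cos θ = -0.453797, so φ₂ = -26.988°.
Then Δλ = atan2(0.128867, 0.213093) = 0.543901 rad, from sin θ sin δ cos φ₁ over cos δ − sin φ₁ sin φ₂.
Hence λ₂ = 84.589° + 31.163° = 115.752°.
The forward bearing on arrival equals the back-azimuth from the destination plus 180°.
Back-azimuth from P₂ (-26.99°, 115.75°) to P₁ (-73.77°, 84.59°), with Δλ' = λ₁ − λ₂ = -31.16°: atan2( sin Δλ' cos φ₁ , cos φ₂ sin φ₁ − sin φ₂ cos φ₁ cos Δλ' ) = 190.96°.
Final bearing = (190.96° + 180°) mod 360° = 10.96°.

final bearing 10.96°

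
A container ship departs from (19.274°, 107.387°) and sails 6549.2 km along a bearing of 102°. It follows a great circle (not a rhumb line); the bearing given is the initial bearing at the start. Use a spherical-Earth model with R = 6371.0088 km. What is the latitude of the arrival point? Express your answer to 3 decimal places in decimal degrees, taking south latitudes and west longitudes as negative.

latitude 0.141°

Angular distance δ = d/R = 6549.2 / 6371.0088 = 1.027969 rad.
With φ₁ = 19.274° = 0.336395 rad and θ = 102° = 1.780236 rad:
sin φ₂ = sin φ₁ cos δ + cos φ₁ sin δ cos θ = (0.330086)(0.516559) + (0.943951)(0.856252)(-0.207912) = 0.002462
φ₂ = asin(0.002462) = 0.002462 rad = 0.141°.
Δλ = atan2( sin θ sin δ cos φ₁ , cos δ − sin φ₁ sin φ₂ ) = atan2(0.790597, 0.515746) = 0.992771 rad = 56.882°.
Hence λ₂ = 107.387° + 56.882° = 164.269°.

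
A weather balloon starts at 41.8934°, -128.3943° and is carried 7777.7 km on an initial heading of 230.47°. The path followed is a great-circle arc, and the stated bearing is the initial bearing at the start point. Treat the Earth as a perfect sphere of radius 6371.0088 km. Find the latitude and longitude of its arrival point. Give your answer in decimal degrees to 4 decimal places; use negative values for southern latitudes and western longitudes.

latitude -12.4798°, longitude -176.3018°

Central angle δ = d/R = 1.220796 rad.
With φ₁ = 41.8934° = 0.731178 rad and θ = 230.47° = 4.022460 rad:
sin φ₂ = sin φ₁ cos δ + cos φ₁ sin δ cos θ = (0.667747)(0.342898) + (0.744388)(0.939372)(-0.636482) = -0.216096
φ₂ = asin(-0.216096) = -0.217814 rad = -12.4798°.
Then Δλ = atan2(-0.539332, 0.487196) = -0.836143 rad, from sin θ sin δ cos φ₁ over cos δ − sin φ₁ sin φ₂.
λ₂ = λ₁ + Δλ = -176.3018°.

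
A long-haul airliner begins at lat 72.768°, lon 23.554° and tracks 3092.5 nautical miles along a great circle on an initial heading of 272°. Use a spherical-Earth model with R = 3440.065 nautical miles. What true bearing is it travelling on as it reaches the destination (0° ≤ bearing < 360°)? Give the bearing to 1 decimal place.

The arc subtends δ = 3092.5/3440.065 = 0.898966 rad at the centre.
Start latitude φ₁ = 1.270041 rad; initial bearing θ = 4.747296 rad.
sin φ₂ = sin φ₁ cos δ + cos φ₁ sin δ cos θ = (0.955113)(0.622420) + (0.296242)(0.782683)(0.034899) = 0.602573
φ₂ = asin(0.602573) = 0.646722 rad = 37.054°.
Δλ = atan2( sin θ sin δ cos φ₁ , cos δ − sin φ₁ sin φ₂ ) = atan2(-0.231722, 0.046894) = -1.371120 rad = -78.559°.
Hence λ₂ = 23.554° + -78.559° = -55.005°.
The forward bearing on arrival equals the back-azimuth from the destination plus 180°.
Back-azimuth from P₂ (37.1°, -55.0°) to P₁ (72.8°, 23.6°), with Δλ' = λ₁ − λ₂ = 78.6°: atan2( sin Δλ' cos φ₁ , cos φ₂ sin φ₁ − sin φ₂ cos φ₁ cos Δλ' ) = 21.8°.
Final bearing = (21.8° + 180°) mod 360° = 201.8°.

final bearing 201.8°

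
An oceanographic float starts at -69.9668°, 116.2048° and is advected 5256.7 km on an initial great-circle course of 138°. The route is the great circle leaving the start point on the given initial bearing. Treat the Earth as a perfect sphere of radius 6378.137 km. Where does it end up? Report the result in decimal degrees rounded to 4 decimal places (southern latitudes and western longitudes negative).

δ = 5256.7/6378.137 = 0.824175 rad (47.2217°).
With φ₁ = -69.9668° = -1.221151 rad and θ = 138° = 2.408554 rad:
Destination latitude: φ₂ = arcsin( sin φ₁ cos δ + cos φ₁ sin δ cos θ ) = arcsin(-0.824925) = -55.5808°.
Then Δλ = atan2(0.168245, -0.095849) = 2.088638 rad, from sin θ sin δ cos φ₁ over cos δ − sin φ₁ sin φ₂.
λ₂ = 116.2048° + 119.6701° = 235.8749°, normalized to (−180°, 180°] → -124.1251°.

latitude -55.5808°, longitude -124.1251°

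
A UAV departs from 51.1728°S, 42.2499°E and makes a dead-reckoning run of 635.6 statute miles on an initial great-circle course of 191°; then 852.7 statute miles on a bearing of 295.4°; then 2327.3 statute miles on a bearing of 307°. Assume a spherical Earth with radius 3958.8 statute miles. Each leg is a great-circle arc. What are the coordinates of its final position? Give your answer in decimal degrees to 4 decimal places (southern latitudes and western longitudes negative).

latitude -27.8832°, longitude -10.1845°

Apply the spherical direct solution leg by leg, carrying full precision between legs.
Leg 1: from (-51.1728°, 42.2499°), δ = 635.6/3958.8 = 0.160554 rad, θ = 191° → φ = -60.1591°, λ = 38.7353°.
Leg 2: from (-60.1591°, 38.7353°), δ = 852.7/3958.8 = 0.215394 rad, θ = 295.4° → φ = -53.2974°, λ = 19.8881°.
Leg 3: from (-53.2974°, 19.8881°), δ = 2327.3/3958.8 = 0.587880 rad, θ = 307° → φ = -27.8832°, λ = -10.1845°.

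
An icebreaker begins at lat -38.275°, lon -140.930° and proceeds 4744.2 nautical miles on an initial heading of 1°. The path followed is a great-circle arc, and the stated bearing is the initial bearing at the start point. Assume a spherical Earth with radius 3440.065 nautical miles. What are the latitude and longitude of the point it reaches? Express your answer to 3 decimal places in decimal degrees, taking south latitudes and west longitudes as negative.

latitude 40.733°, longitude -139.634°

The arc subtends δ = 4744.2/3440.065 = 1.379102 rad at the centre.
Start latitude φ₁ = -0.668025 rad; initial bearing θ = 0.017453 rad.
Applying the spherical law of cosines for sides, sin φ₂ = sin φ₁ cos δ + cos φ₁ sin δ cos θ = 0.652533, so φ₂ = 40.733°.
Δλ = atan2( sin θ sin δ cos φ₁ , cos δ − sin φ₁ sin φ₂ ) = atan2(0.013450, 0.594725) = 0.022612 rad = 1.296°.
λ₂ = -140.930° + 1.296° = -139.634°.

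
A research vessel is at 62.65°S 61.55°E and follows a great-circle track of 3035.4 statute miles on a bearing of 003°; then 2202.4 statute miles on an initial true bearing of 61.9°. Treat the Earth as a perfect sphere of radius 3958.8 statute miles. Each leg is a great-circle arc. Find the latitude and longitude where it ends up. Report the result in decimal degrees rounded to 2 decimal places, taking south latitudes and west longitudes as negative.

latitude -2.14°, longitude 91.53°

Apply the spherical direct solution leg by leg, carrying full precision between legs.
Leg 1: from (-62.65°, 61.55°), δ = 3035.4/3958.8 = 0.766747 rad, θ = 3° → φ = -18.75°, λ = 63.75°.
Leg 2: from (-18.75°, 63.75°), δ = 2202.4/3958.8 = 0.556330 rad, θ = 61.9° → φ = -2.14°, λ = 91.53°.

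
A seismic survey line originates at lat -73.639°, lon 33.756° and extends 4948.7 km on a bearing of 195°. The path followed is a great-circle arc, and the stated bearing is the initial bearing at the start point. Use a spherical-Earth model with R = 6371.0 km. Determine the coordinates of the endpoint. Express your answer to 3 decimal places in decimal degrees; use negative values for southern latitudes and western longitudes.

latitude -61.050°, longitude -124.232°

Central angle δ = d/R = 0.776754 rad.
Start latitude φ₁ = -1.285243 rad; initial bearing θ = 3.403392 rad.
Applying the spherical law of cosines for sides, sin φ₂ = sin φ₁ cos δ + cos φ₁ sin δ cos θ = -0.875039, so φ₂ = -61.050°.
Then Δλ = atan2(-0.051105, -0.126413) = -2.757409 rad, from sin θ sin δ cos φ₁ over cos δ − sin φ₁ sin φ₂.
Hence λ₂ = 33.756° + -157.988° = -124.232°.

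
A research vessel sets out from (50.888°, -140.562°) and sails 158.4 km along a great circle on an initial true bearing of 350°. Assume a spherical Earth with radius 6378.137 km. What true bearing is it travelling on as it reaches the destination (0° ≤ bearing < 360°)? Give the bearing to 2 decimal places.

The arc subtends δ = 158.4/6378.137 = 0.024835 rad at the centre.
With φ₁ = 50.888° = 0.888163 rad and θ = 350° = 6.108652 rad:
sin φ₂ = sin φ₁ cos δ + cos φ₁ sin δ cos θ = (0.775914)(0.999692) + (0.630838)(0.024832)(0.984808) = 0.791102
φ₂ = asin(0.791102) = 0.912609 rad = 52.289°.
For the longitude increment, Δλ = atan2( sin θ sin δ cos φ₁, cos δ − sin φ₁ sin φ₂ ) = atan2(-0.002720, 0.385864) = -0.404°.
Hence λ₂ = -140.562° + -0.404° = -140.966°.
The forward bearing on arrival equals the back-azimuth from the destination plus 180°.
Back-azimuth from P₂ (52.29°, -140.97°) to P₁ (50.89°, -140.56°), with Δλ' = λ₁ − λ₂ = 0.40°: atan2( sin Δλ' cos φ₁ , cos φ₂ sin φ₁ − sin φ₂ cos φ₁ cos Δλ' ) = 169.68°.
Final bearing = (169.68° + 180°) mod 360° = 349.68°.

final bearing 349.68°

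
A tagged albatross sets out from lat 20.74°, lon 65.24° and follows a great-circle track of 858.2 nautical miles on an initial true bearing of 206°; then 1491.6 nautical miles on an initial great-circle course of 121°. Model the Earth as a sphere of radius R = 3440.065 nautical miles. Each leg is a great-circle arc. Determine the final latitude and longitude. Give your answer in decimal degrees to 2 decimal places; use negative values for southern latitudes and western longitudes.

Apply the spherical direct solution leg by leg, carrying full precision between legs.
Leg 1: from (20.74°, 65.24°), δ = 858.2/3440.065 = 0.249472 rad, θ = 206° → φ = 7.80°, λ = 58.97°.
Leg 2: from (7.80°, 58.97°), δ = 1491.6/3440.065 = 0.433596 rad, θ = 121° → φ = -5.24°, λ = 80.17°.

latitude -5.24°, longitude 80.17°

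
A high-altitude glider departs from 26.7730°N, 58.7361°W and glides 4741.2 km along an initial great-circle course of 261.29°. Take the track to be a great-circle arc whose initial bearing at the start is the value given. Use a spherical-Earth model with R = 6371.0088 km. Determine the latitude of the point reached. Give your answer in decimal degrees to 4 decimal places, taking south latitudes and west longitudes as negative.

latitude 13.8744°

Central angle δ = d/R = 0.744184 rad.
Start latitude φ₁ = 0.467277 rad; initial bearing θ = 4.560371 rad.
Applying the spherical law of cosines for sides, sin φ₂ = sin φ₁ cos δ + cos φ₁ sin δ cos θ = 0.239794, so φ₂ = 13.8744°.
Δλ = atan2( sin θ sin δ cos φ₁ , cos δ − sin φ₁ sin φ₂ ) = atan2(-0.597782, 0.627624) = -0.761050 rad = -43.6049°.
Hence λ₂ = -58.7361° + -43.6049° = -102.3410°.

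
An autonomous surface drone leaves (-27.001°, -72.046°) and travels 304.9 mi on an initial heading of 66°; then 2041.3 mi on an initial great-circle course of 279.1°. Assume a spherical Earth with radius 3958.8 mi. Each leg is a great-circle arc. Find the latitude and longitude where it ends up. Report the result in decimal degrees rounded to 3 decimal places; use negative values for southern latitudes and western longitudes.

latitude -17.394°, longitude -98.271°

Apply the spherical direct solution leg by leg, carrying full precision between legs.
Leg 1: from (-27.001°, -72.046°), δ = 304.9/3958.8 = 0.077018 rad, θ = 66° → φ = -25.136°, λ = -67.593°.
Leg 2: from (-25.136°, -67.593°), δ = 2041.3/3958.8 = 0.515636 rad, θ = 279.1° → φ = -17.394°, λ = -98.271°.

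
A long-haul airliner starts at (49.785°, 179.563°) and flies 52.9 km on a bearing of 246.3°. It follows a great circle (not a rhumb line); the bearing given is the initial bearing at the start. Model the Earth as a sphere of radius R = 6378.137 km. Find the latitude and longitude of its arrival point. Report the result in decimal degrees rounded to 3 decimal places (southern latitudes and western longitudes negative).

Angular distance δ = d/R = 52.9 / 6378.137 = 0.008294 rad.
Start latitude φ₁ = 0.868912 rad; initial bearing θ = 4.298746 rad.
Applying the spherical law of cosines for sides, sin φ₂ = sin φ₁ cos δ + cos φ₁ sin δ cos θ = 0.761448, so φ₂ = 49.592°.
For the longitude increment, Δλ = atan2( sin θ sin δ cos φ₁, cos δ − sin φ₁ sin φ₂ ) = atan2(-0.004903, 0.418503) = -0.671°.
Hence λ₂ = 179.563° + -0.671° = 178.892°.

latitude 49.592°, longitude 178.892°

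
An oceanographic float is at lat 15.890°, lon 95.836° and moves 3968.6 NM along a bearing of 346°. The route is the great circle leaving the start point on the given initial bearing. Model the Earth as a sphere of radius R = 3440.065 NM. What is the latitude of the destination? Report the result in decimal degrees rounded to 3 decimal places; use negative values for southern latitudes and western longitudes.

Angular distance δ = d/R = 3968.6 / 3440.065 = 1.153641 rad.
Start latitude φ₁ = 0.277333 rad; initial bearing θ = 6.038839 rad.
sin φ₂ = sin φ₁ cos δ + cos φ₁ sin δ cos θ = (0.273791)(0.405161) + (0.961789)(0.914245)(0.970296) = 0.964121
φ₂ = asin(0.964121) = 1.302114 rad = 74.606°.
For the longitude increment, Δλ = atan2( sin θ sin δ cos φ₁, cos δ − sin φ₁ sin φ₂ ) = atan2(-0.212725, 0.141193) = -56.426°.
λ₂ = λ₁ + Δλ = 39.410°.

latitude 74.606°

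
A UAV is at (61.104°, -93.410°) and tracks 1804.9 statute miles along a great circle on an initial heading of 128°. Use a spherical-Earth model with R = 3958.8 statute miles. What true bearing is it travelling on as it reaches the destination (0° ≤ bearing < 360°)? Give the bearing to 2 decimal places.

final bearing 149.74°

Central angle δ = d/R = 0.455921 rad.
With φ₁ = 61.104° = 1.066466 rad and θ = 128° = 2.234021 rad:
Applying the spherical law of cosines for sides, sin φ₂ = sin φ₁ cos δ + cos φ₁ sin δ cos θ = 0.655085, so φ₂ = 40.926°.
Then Δλ = atan2(0.167655, 0.324330) = 0.477097 rad, from sin θ sin δ cos φ₁ over cos δ − sin φ₁ sin φ₂.
λ₂ = λ₁ + Δλ = -66.074°.
The forward bearing on arrival equals the back-azimuth from the destination plus 180°.
Back-azimuth from P₂ (40.93°, -66.07°) to P₁ (61.10°, -93.41°), with Δλ' = λ₁ − λ₂ = -27.34°: atan2( sin Δλ' cos φ₁ , cos φ₂ sin φ₁ − sin φ₂ cos φ₁ cos Δλ' ) = 329.74°.
Final bearing = (329.74° + 180°) mod 360° = 149.74°.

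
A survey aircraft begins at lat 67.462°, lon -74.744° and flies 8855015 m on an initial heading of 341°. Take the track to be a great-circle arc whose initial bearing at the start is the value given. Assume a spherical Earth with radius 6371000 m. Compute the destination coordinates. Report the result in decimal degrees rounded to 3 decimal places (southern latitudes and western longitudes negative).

δ = 8855015/6371000 = 1.389894 rad (79.6351°).
With φ₁ = 67.462° = 1.177434 rad and θ = 341° = 5.951573 rad:
Destination latitude: φ₂ = arcsin( sin φ₁ cos δ + cos φ₁ sin δ cos θ ) = arcsin(0.522676) = 31.512°.
Then Δλ = atan2(-0.122753, -0.302839) = -2.756492 rad, from sin θ sin δ cos φ₁ over cos δ − sin φ₁ sin φ₂.
λ₂ = -74.744° + -157.935° = -232.679°, normalized to (−180°, 180°] → 127.321°.

latitude 31.512°, longitude 127.321°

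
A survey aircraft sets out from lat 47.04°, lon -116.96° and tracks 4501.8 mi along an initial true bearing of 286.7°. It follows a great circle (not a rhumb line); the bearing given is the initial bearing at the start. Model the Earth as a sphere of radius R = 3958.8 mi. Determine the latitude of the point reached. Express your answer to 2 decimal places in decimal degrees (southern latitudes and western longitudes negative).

latitude 29.03°

Central angle δ = d/R = 1.137163 rad.
Converting: φ₁ = 0.821003 rad, θ = 5.003859 rad.
Applying the spherical law of cosines for sides, sin φ₂ = sin φ₁ cos δ + cos φ₁ sin δ cos θ = 0.485201, so φ₂ = 29.03°.
Then Δλ = atan2(-0.592329, 0.065086) = -1.461353 rad, from sin θ sin δ cos φ₁ over cos δ − sin φ₁ sin φ₂.
λ₂ = -116.96° + -83.73° = -200.69°, normalized to (−180°, 180°] → 159.31°.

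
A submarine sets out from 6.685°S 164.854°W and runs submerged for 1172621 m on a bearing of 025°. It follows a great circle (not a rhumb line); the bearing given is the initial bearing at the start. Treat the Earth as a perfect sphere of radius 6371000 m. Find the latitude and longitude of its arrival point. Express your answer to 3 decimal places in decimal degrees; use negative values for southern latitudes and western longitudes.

latitude 2.883°, longitude -160.412°

Angular distance δ = d/R = 1172621 / 6371000 = 0.184056 rad.
Start latitude φ₁ = -0.116675 rad; initial bearing θ = 0.436332 rad.
Destination latitude: φ₂ = arcsin( sin φ₁ cos δ + cos φ₁ sin δ cos θ ) = arcsin(0.050299) = 2.883°.
Δλ = atan2( sin θ sin δ cos φ₁ , cos δ − sin φ₁ sin φ₂ ) = atan2(0.076821, 0.988965) = 0.077523 rad = 4.442°.
λ₂ = λ₁ + Δλ = -160.412°.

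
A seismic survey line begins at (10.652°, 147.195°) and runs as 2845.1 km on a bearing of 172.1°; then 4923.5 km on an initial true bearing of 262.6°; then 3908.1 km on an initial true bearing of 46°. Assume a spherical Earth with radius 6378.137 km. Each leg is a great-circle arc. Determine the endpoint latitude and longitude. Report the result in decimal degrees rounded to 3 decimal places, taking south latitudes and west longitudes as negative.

Apply the spherical direct solution leg by leg, carrying full precision between legs.
Leg 1: from (10.652°, 147.195°), δ = 2845.1/6378.137 = 0.446071 rad, θ = 172.1° → φ = -14.668°, λ = 150.709°.
Leg 2: from (-14.668°, 150.709°), δ = 4923.5/6378.137 = 0.771934 rad, θ = 262.6° → φ = -15.566°, λ = 104.815°.
Leg 3: from (-15.566°, 104.815°), δ = 3908.1/6378.137 = 0.612734 rad, θ = 46° → φ = 9.516°, λ = 129.616°.

latitude 9.516°, longitude 129.616°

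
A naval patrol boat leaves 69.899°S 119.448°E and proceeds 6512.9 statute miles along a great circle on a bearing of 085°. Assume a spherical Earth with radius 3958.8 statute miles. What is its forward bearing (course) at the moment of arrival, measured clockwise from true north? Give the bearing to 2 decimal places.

final bearing 20.13°

Central angle δ = d/R = 1.645170 rad.
With φ₁ = -69.899° = -1.219968 rad and θ = 85° = 1.483530 rad:
sin φ₂ = sin φ₁ cos δ + cos φ₁ sin δ cos θ = (-0.939088)(-0.074305) + (0.343676)(0.997236)(0.087156) = 0.099650
φ₂ = asin(0.099650) = 0.099816 rad = 5.719°.
For the longitude increment, Δλ = atan2( sin θ sin δ cos φ₁, cos δ − sin φ₁ sin φ₂ ) = atan2(0.341422, 0.019275) = 86.769°.
λ₂ = 119.448° + 86.769° = 206.217°, normalized to (−180°, 180°] → -153.783°.
The forward bearing on arrival equals the back-azimuth from the destination plus 180°.
Back-azimuth from P₂ (5.72°, -153.78°) to P₁ (-69.90°, 119.45°), with Δλ' = λ₁ − λ₂ = 273.23°: atan2( sin Δλ' cos φ₁ , cos φ₂ sin φ₁ − sin φ₂ cos φ₁ cos Δλ' ) = 200.13°.
Final bearing = (200.13° + 180°) mod 360° = 20.13°.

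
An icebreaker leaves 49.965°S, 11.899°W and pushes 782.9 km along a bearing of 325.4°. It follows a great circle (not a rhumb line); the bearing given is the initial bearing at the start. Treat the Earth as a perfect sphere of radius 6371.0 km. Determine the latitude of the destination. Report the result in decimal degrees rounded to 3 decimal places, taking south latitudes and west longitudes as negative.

latitude -44.025°

δ = 782.9/6371 = 0.122885 rad (7.0408°).
With φ₁ = -49.965° = -0.872054 rad and θ = 325.4° = 5.679301 rad:
Applying the spherical law of cosines for sides, sin φ₂ = sin φ₁ cos δ + cos φ₁ sin δ cos θ = -0.694976, so φ₂ = -44.025°.
Δλ = atan2( sin θ sin δ cos φ₁ , cos δ − sin φ₁ sin φ₂ ) = atan2(-0.044773, 0.460350) = -0.096954 rad = -5.555°.
λ₂ = -11.899° + -5.555° = -17.454°.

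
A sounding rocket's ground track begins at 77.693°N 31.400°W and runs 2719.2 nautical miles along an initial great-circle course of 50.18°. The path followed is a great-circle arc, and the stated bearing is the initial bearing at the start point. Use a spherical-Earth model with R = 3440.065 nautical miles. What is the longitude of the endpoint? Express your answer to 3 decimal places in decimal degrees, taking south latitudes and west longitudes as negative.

δ = 2719.2/3440.065 = 0.790450 rad (45.2895°).
Converting: φ₁ = 1.355999 rad, θ = 0.875806 rad.
Applying the spherical law of cosines for sides, sin φ₂ = sin φ₁ cos δ + cos φ₁ sin δ cos θ = 0.784362, so φ₂ = 51.662°.
Δλ = atan2( sin θ sin δ cos φ₁ , cos δ − sin φ₁ sin φ₂ ) = atan2(0.116345, -0.062812) = 2.065831 rad = 118.363°.
Hence λ₂ = -31.400° + 118.363° = 86.963°.

longitude 86.963°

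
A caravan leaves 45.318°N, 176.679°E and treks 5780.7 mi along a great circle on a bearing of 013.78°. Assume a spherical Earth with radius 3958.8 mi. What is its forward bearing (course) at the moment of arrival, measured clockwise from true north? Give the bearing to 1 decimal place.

final bearing 165.1°

The arc subtends δ = 5780.7/3958.8 = 1.460215 rad at the centre.
With φ₁ = 45.318° = 0.790948 rad and θ = 13.78° = 0.240506 rad:
sin φ₂ = sin φ₁ cos δ + cos φ₁ sin δ cos θ = (0.711020)(0.110356) + (0.703171)(0.993892)(0.971217) = 0.757226
φ₂ = asin(0.757226) = 0.859056 rad = 49.220°.
Then Δλ = atan2(0.166469, -0.428048) = 2.770690 rad, from sin θ sin δ cos φ₁ over cos δ − sin φ₁ sin φ₂.
λ₂ = 176.679° + 158.749° = 335.428°, normalized to (−180°, 180°] → -24.572°.
The forward bearing on arrival equals the back-azimuth from the destination plus 180°.
Back-azimuth from P₂ (49.2°, -24.6°) to P₁ (45.3°, 176.7°), with Δλ' = λ₁ − λ₂ = 201.3°: atan2( sin Δλ' cos φ₁ , cos φ₂ sin φ₁ − sin φ₂ cos φ₁ cos Δλ' ) = 345.1°.
Final bearing = (345.1° + 180°) mod 360° = 165.1°.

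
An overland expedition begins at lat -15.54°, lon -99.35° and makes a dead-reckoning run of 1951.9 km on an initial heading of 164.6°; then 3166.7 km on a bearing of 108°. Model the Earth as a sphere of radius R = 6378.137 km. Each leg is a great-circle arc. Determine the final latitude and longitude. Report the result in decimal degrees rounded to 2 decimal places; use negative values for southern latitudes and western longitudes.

latitude -36.51°, longitude -59.61°

Apply the spherical direct solution leg by leg, carrying full precision between legs.
Leg 1: from (-15.54°, -99.35°), δ = 1951.9/6378.137 = 0.306030 rad, θ = 164.6° → φ = -32.36°, λ = -93.91°.
Leg 2: from (-32.36°, -93.91°), δ = 3166.7/6378.137 = 0.496493 rad, θ = 108° → φ = -36.51°, λ = -59.61°.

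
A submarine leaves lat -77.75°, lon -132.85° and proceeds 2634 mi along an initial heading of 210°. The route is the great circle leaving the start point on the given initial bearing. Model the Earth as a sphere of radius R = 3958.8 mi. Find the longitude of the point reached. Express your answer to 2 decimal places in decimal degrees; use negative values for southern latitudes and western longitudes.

longitude 88.11°

δ = 2634/3958.8 = 0.665353 rad (38.1219°).
Converting: φ₁ = -1.356993 rad, θ = 3.665191 rad.
Destination latitude: φ₂ = arcsin( sin φ₁ cos δ + cos φ₁ sin δ cos θ ) = arcsin(-0.882223) = -61.91°.
Δλ = atan2( sin θ sin δ cos φ₁ , cos δ − sin φ₁ sin φ₂ ) = atan2(-0.065493, -0.075437) = -2.426641 rad = -139.04°.
λ₂ = -132.85° + -139.04° = -271.89°, normalized to (−180°, 180°] → 88.11°.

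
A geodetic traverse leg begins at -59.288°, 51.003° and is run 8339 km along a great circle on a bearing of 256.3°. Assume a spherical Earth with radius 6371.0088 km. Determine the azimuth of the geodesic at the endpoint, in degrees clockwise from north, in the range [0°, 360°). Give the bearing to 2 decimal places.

final bearing 328.16°

The arc subtends δ = 8339/6371.0088 = 1.308898 rad at the centre.
Start latitude φ₁ = -1.034771 rad; initial bearing θ = 4.473279 rad.
Applying the spherical law of cosines for sides, sin φ₂ = sin φ₁ cos δ + cos φ₁ sin δ cos θ = -0.339435, so φ₂ = -19.842°.
Then Δλ = atan2(-0.479272, -0.032913) = -1.639361 rad, from sin θ sin δ cos φ₁ over cos δ − sin φ₁ sin φ₂.
λ₂ = λ₁ + Δλ = -42.925°.
The forward bearing on arrival equals the back-azimuth from the destination plus 180°.
Back-azimuth from P₂ (-19.84°, -42.93°) to P₁ (-59.29°, 51.00°), with Δλ' = λ₁ − λ₂ = 93.93°: atan2( sin Δλ' cos φ₁ , cos φ₂ sin φ₁ − sin φ₂ cos φ₁ cos Δλ' ) = 148.16°.
Final bearing = (148.16° + 180°) mod 360° = 328.16°.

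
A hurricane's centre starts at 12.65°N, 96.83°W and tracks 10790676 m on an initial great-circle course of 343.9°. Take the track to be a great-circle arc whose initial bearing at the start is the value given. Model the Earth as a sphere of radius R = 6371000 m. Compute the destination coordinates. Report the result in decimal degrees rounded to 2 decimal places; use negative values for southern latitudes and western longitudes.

Angular distance δ = d/R = 10790676 / 6371000 = 1.693718 rad.
Converting: φ₁ = 0.220784 rad, θ = 6.002187 rad.
Applying the spherical law of cosines for sides, sin φ₂ = sin φ₁ cos δ + cos φ₁ sin δ cos θ = 0.903532, so φ₂ = 64.63°.
Δλ = atan2( sin θ sin δ cos φ₁ , cos δ − sin φ₁ sin φ₂ ) = atan2(-0.268541, -0.320481) = -2.444146 rad = -140.04°.
λ₂ = -96.83° + -140.04° = -236.87°, normalized to (−180°, 180°] → 123.13°.

latitude 64.63°, longitude 123.13°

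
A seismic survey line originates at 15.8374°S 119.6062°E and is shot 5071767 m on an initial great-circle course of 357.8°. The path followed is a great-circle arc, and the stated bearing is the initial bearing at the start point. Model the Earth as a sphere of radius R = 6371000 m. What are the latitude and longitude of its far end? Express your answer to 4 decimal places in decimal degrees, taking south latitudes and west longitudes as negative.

latitude 29.7407°, longitude 117.7957°

δ = 5071767/6371000 = 0.796071 rad (45.6115°).
Start latitude φ₁ = -0.276415 rad; initial bearing θ = 6.244788 rad.
sin φ₂ = sin φ₁ cos δ + cos φ₁ sin δ cos θ = (-0.272908)(0.699520) + (0.962040)(0.714613)(0.999263) = 0.496075
φ₂ = asin(0.496075) = 0.519072 rad = 29.7407°.
Δλ = atan2( sin θ sin δ cos φ₁ , cos δ − sin φ₁ sin φ₂ ) = atan2(-0.026391, 0.834903) = -0.031599 rad = -1.8105°.
λ₂ = 119.6062° + -1.8105° = 117.7957°.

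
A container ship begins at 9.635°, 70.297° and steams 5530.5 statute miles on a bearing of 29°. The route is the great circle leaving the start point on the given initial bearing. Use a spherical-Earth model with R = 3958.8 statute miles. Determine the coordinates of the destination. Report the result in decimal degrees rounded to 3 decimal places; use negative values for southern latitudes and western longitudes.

The arc subtends δ = 5530.5/3958.8 = 1.397014 rad at the centre.
Converting: φ₁ = 0.168162 rad, θ = 0.506145 rad.
Applying the spherical law of cosines for sides, sin φ₂ = sin φ₁ cos δ + cos φ₁ sin δ cos θ = 0.878234, so φ₂ = 61.430°.
For the longitude increment, Δλ = atan2( sin θ sin δ cos φ₁, cos δ − sin φ₁ sin φ₂ ) = atan2(0.470772, 0.025918) = 86.849°.
λ₂ = λ₁ + Δλ = 157.146°.

latitude 61.430°, longitude 157.146°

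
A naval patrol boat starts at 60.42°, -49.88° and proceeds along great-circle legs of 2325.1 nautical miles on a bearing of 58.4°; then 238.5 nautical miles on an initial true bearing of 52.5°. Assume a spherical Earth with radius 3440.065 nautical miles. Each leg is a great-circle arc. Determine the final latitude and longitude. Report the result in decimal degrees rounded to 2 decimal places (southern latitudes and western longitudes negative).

latitude 59.44°, longitude 35.69°

Apply the spherical direct solution leg by leg, carrying full precision between legs.
Leg 1: from (60.42°, -49.88°), δ = 2325.1/3440.065 = 0.675888 rad, θ = 58.4° → φ = 57.17°, λ = 29.49°.
Leg 2: from (57.17°, 29.49°), δ = 238.5/3440.065 = 0.069330 rad, θ = 52.5° → φ = 59.44°, λ = 35.69°.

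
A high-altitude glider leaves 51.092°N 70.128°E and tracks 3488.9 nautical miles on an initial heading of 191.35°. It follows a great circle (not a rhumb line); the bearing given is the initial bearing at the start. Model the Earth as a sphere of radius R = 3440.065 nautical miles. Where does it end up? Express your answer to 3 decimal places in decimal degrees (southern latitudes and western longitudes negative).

Central angle δ = d/R = 1.014196 rad.
Converting: φ₁ = 0.891724 rad, θ = 3.339688 rad.
sin φ₂ = sin φ₁ cos δ + cos φ₁ sin δ cos θ = (0.778155)(0.528303) + (0.628072)(0.849056)(-0.980443) = -0.111737
φ₂ = asin(-0.111737) = -0.111971 rad = -6.415°.
Δλ = atan2( sin θ sin δ cos φ₁ , cos δ − sin φ₁ sin φ₂ ) = atan2(-0.104948, 0.615252) = -0.168951 rad = -9.680°.
λ₂ = λ₁ + Δλ = 60.448°.

latitude -6.415°, longitude 60.448°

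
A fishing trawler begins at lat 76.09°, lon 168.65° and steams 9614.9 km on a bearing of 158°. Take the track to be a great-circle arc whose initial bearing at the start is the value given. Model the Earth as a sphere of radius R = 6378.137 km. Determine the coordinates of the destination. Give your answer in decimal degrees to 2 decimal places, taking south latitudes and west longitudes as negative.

Angular distance δ = d/R = 9614.9 / 6378.137 = 1.507478 rad.
Start latitude φ₁ = 1.328021 rad; initial bearing θ = 2.757620 rad.
Applying the spherical law of cosines for sides, sin φ₂ = sin φ₁ cos δ + cos φ₁ sin δ cos θ = -0.161025, so φ₂ = -9.27°.
For the longitude increment, Δλ = atan2( sin θ sin δ cos φ₁, cos δ − sin φ₁ sin φ₂ ) = atan2(0.089874, 0.219579) = 22.26°.
λ₂ = 168.65° + 22.26° = 190.91°, normalized to (−180°, 180°] → -169.09°.

latitude -9.27°, longitude -169.09°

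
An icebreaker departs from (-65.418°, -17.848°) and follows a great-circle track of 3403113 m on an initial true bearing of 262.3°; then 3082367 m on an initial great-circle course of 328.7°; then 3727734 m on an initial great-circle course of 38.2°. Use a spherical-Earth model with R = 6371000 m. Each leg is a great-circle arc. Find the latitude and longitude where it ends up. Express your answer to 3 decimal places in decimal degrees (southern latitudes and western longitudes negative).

latitude -1.449°, longitude -73.516°

Apply the spherical direct solution leg by leg, carrying full precision between legs.
Leg 1: from (-65.418°, -17.848°), δ = 3403113/6371000 = 0.534157 rad, θ = 262.3° → φ = -54.200°, λ = -77.447°.
Leg 2: from (-54.200°, -77.447°), δ = 3082367/6371000 = 0.483812 rad, θ = 328.7° → φ = -29.044°, λ = -93.494°.
Leg 3: from (-29.044°, -93.494°), δ = 3727734/6371000 = 0.585110 rad, θ = 38.2° → φ = -1.449°, λ = -73.516°.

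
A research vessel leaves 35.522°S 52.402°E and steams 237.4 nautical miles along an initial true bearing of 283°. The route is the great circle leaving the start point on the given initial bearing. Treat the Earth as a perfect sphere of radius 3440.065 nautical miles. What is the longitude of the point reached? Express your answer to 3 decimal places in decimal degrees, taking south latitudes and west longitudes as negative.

Central angle δ = d/R = 0.069010 rad.
With φ₁ = -35.522° = -0.619976 rad and θ = 283° = 4.939282 rad:
sin φ₂ = sin φ₁ cos δ + cos φ₁ sin δ cos θ = (-0.581016)(0.997620) + (0.813892)(0.068956)(0.224951) = -0.567008
φ₂ = asin(-0.567008) = -0.602869 rad = -34.542°.
For the longitude increment, Δλ = atan2( sin θ sin δ cos φ₁, cos δ − sin φ₁ sin φ₂ ) = atan2(-0.054684, 0.668179) = -4.679°.
λ₂ = 52.402° + -4.679° = 47.723°.

longitude 47.723°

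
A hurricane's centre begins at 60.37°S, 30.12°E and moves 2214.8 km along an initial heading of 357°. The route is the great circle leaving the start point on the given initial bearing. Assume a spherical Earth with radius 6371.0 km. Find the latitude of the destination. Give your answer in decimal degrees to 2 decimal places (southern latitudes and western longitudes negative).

latitude -40.47°

Central angle δ = d/R = 0.347638 rad.
With φ₁ = -60.37° = -1.053655 rad and θ = 357° = 6.230825 rad:
sin φ₂ = sin φ₁ cos δ + cos φ₁ sin δ cos θ = (-0.869236)(0.940180) + (0.494397)(0.340678)(0.998630) = -0.649039
φ₂ = asin(-0.649039) = -0.706321 rad = -40.47°.
Then Δλ = atan2(-0.008815, 0.376012) = -0.023439 rad, from sin θ sin δ cos φ₁ over cos δ − sin φ₁ sin φ₂.
Hence λ₂ = 30.12° + -1.34° = 28.78°.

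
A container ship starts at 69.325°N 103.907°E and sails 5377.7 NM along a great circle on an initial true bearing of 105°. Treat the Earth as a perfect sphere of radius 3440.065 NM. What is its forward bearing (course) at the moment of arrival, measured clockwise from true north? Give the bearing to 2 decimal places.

Central angle δ = d/R = 1.563255 rad.
Start latitude φ₁ = 1.209950 rad; initial bearing θ = 1.832596 rad.
Applying the spherical law of cosines for sides, sin φ₂ = sin φ₁ cos δ + cos φ₁ sin δ cos θ = -0.084323, so φ₂ = -4.837°.
Then Δλ = atan2(0.341026, 0.086433) = 1.322574 rad, from sin θ sin δ cos φ₁ over cos δ − sin φ₁ sin φ₂.
λ₂ = 103.907° + 75.778° = 179.685°.
The forward bearing on arrival equals the back-azimuth from the destination plus 180°.
Back-azimuth from P₂ (-4.84°, 179.68°) to P₁ (69.33°, 103.91°), with Δλ' = λ₁ − λ₂ = -75.78°: atan2( sin Δλ' cos φ₁ , cos φ₂ sin φ₁ − sin φ₂ cos φ₁ cos Δλ' ) = 339.99°.
Final bearing = (339.99° + 180°) mod 360° = 159.99°.

final bearing 159.99°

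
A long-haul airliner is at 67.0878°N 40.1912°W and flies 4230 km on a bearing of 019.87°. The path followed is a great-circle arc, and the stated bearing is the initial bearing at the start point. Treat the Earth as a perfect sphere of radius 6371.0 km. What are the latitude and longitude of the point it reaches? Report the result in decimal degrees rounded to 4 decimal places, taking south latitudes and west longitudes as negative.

latitude 72.0002°, longitude 97.1372°

Angular distance δ = d/R = 4230 / 6371 = 0.663946 rad.
With φ₁ = 67.0878° = 1.170903 rad and θ = 19.87° = 0.346797 rad:
Applying the spherical law of cosines for sides, sin φ₂ = sin φ₁ cos δ + cos φ₁ sin δ cos θ = 0.951057, so φ₂ = 72.0002°.
Then Δλ = atan2(0.081542, -0.088455) = 2.396833 rad, from sin θ sin δ cos φ₁ over cos δ − sin φ₁ sin φ₂.
λ₂ = -40.1912° + 137.3284° = 97.1372°.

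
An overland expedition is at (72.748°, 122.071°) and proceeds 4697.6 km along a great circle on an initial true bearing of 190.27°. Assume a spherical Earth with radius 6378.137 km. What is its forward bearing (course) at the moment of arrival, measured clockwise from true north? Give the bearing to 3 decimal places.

final bearing 183.528°

Central angle δ = d/R = 0.736516 rad.
Converting: φ₁ = 1.269692 rad, θ = 3.320838 rad.
sin φ₂ = sin φ₁ cos δ + cos φ₁ sin δ cos θ = (0.955010)(0.740813) + (0.296575)(0.671711)(-0.983979) = 0.511463
φ₂ = asin(0.511463) = 0.536886 rad = 30.761°.
Δλ = atan2( sin θ sin δ cos φ₁ , cos δ − sin φ₁ sin φ₂ ) = atan2(-0.035517, 0.252361) = -0.139820 rad = -8.011°.
λ₂ = λ₁ + Δλ = 114.060°.
The forward bearing on arrival equals the back-azimuth from the destination plus 180°.
Back-azimuth from P₂ (30.761°, 114.060°) to P₁ (72.748°, 122.071°), with Δλ' = λ₁ − λ₂ = 8.011°: atan2( sin Δλ' cos φ₁ , cos φ₂ sin φ₁ − sin φ₂ cos φ₁ cos Δλ' ) = 3.528°.
Final bearing = (3.528° + 180°) mod 360° = 183.528°.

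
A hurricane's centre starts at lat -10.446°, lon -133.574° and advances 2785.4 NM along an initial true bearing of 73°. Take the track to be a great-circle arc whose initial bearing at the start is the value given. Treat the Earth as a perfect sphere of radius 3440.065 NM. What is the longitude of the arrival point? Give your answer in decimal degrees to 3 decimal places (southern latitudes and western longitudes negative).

longitude -89.559°

Central angle δ = d/R = 0.809694 rad.
Converting: φ₁ = -0.182317 rad, θ = 1.274090 rad.
Destination latitude: φ₂ = arcsin( sin φ₁ cos δ + cos φ₁ sin δ cos θ ) = arcsin(0.083138) = 4.769°.
Δλ = atan2( sin θ sin δ cos φ₁ , cos δ − sin φ₁ sin φ₂ ) = atan2(0.680961, 0.704794) = 0.768202 rad = 44.015°.
λ₂ = λ₁ + Δλ = -89.559°.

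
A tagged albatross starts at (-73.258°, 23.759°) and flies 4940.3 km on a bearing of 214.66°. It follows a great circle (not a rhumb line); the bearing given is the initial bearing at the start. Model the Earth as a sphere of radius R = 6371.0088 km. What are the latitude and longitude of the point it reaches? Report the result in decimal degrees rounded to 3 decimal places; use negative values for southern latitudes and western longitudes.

latitude -58.180°, longitude -107.209°

Angular distance δ = d/R = 4940.3 / 6371.0088 = 0.775434 rad.
With φ₁ = -73.258° = -1.278593 rad and θ = 214.66° = 3.746524 rad:
sin φ₂ = sin φ₁ cos δ + cos φ₁ sin δ cos θ = (-0.957612)(0.714117) + (0.288063)(0.700026)(-0.822541) = -0.849713
φ₂ = asin(-0.849713) = -1.015441 rad = -58.180°.
For the longitude increment, Δλ = atan2( sin θ sin δ cos φ₁, cos δ − sin φ₁ sin φ₂ ) = atan2(-0.114680, -0.099578) = -130.968°.
λ₂ = 23.759° + -130.968° = -107.209°.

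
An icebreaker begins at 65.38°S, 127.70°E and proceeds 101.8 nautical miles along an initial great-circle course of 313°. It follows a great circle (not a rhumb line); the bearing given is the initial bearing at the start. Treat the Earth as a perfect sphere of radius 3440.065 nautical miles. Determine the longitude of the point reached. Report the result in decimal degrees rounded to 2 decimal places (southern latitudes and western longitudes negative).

δ = 101.8/3440.065 = 0.029592 rad (1.6955°).
With φ₁ = -65.38° = -1.141096 rad and θ = 313° = 5.462881 rad:
Applying the spherical law of cosines for sides, sin φ₂ = sin φ₁ cos δ + cos φ₁ sin δ cos θ = -0.900286, so φ₂ = -64.20°.
Then Δλ = atan2(-0.009015, 0.181120) = -0.049732 rad, from sin θ sin δ cos φ₁ over cos δ − sin φ₁ sin φ₂.
λ₂ = 127.70° + -2.85° = 124.85°.

longitude 124.85°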